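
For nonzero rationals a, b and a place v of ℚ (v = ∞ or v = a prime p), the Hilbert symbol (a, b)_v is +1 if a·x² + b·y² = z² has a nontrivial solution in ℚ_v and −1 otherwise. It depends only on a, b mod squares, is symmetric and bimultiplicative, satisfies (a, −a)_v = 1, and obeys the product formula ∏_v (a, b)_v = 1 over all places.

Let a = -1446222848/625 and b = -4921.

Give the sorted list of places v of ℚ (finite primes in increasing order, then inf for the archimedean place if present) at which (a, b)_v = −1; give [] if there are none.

Mod squares: a ≡ -28823, b ≡ -4921. Check v ∈ {∞, 2, 5, 7, 19, 37, 41}.
v=41: a=41^1·(≡13), b=41^0·(≡40) mod 41; (13|41)=-1, (40|41)=+1; (−1)^{1·0·20}·(-1)^0·(+1)^1 = +1.
v=2: v_2(a)=10, v_2(b)=0; units ≡ 1, 7 (mod 8); ε·ε+αω+βω = 0·1+10·0+0·0 ≡ 0  ⇒  (a,b)_2 = +1.
v=19: a=19^1·(≡14), b=19^1·(≡7) mod 19; (14|19)=-1, (7|19)=+1; (−1)^{1·1·9}·(-1)^1·(+1)^1 = +1.
v=7: a=7^2·(≡3), b=7^1·(≡4) mod 7; (3|7)=-1, (4|7)=+1; (−1)^{2·1·3}·(-1)^1·(+1)^2 = -1.
v=37: a=37^1·(≡2), b=37^1·(≡15) mod 37; (2|37)=-1, (15|37)=-1; (−1)^{1·1·18}·(-1)^1·(-1)^1 = +1.
v=5: a=5^-4·(≡2), b=5^0·(≡4) mod 5; (2|5)=-1, (4|5)=+1; (−1)^{-4·0·2}·(-1)^0·(+1)^-4 = +1.
v=∞: -28823 < 0 and -4921 < 0  ⇒  (a,b)_∞ = -1.
(-28823, -4921 / ℚ) ramifies at {7, ∞}: a division algebra.

[7, inf]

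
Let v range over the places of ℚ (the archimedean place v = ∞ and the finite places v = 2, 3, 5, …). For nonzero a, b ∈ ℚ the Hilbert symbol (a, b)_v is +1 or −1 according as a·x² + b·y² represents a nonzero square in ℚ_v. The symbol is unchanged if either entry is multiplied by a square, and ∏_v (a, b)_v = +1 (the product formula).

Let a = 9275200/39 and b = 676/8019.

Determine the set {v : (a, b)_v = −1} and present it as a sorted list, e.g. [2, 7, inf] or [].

(a, b) ≡ (226083, 11) mod (ℚ^×)²; places V = {2, 3, 5, 11, 13, 17, 31, ∞}.
(a,b)_∞: sgn(226083)=+, sgn(11)=+, so +1.
(a,b)_2: α=6, β=2; u≡3, v≡3 (mod 8); ε(u)ε(v)=1·1, αω(v)=6·1, βω(u)=2·1; sum ≡ 1  ⇒  -1.
(a,b)_5: α=2, u≡2; β=0, v≡4 (mod 5); (2|5)=-1, (4|5)=+1; sign (−1)^0·-1^0·+1^2 = +1.
(a,b)_11: α=1, u≡1; β=-1, v≡9 (mod 11); (1|11)=+1, (9|11)=+1; sign (−1)^1·+1^-1·+1^1 = -1.
(a,b)_31: α=1, u≡14; β=0, v≡13 (mod 31); (14|31)=+1, (13|31)=-1; sign (−1)^0·+1^0·-1^1 = -1.
(a,b)_3: α=-1, u≡1; β=-6, v≡2 (mod 3); (1|3)=+1, (2|3)=-1; sign (−1)^0·+1^-6·-1^-1 = -1.
(a,b)_17: α=1, u≡14; β=0, v≡11 (mod 17); (14|17)=-1, (11|17)=-1; sign (−1)^0·-1^0·-1^1 = -1.
(a,b)_13: α=-1, u≡4; β=2, v≡11 (mod 13); (4|13)=+1, (11|13)=-1; sign (−1)^0·+1^2·-1^-1 = -1.
Ram(226083, 11) = {2, 3, 11, 13, 17, 31}; no ℚ_2-point on the conic.

[2, 3, 11, 13, 17, 31]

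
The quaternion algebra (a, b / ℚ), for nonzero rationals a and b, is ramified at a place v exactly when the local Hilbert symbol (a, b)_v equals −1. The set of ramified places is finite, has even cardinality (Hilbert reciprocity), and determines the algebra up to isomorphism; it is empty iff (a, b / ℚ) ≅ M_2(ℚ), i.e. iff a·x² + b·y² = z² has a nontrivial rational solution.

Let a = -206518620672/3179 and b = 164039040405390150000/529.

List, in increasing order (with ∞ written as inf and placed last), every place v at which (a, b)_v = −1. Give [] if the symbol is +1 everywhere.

[3, 5, 7, 11, 13, 19]

(a, b) ≡ (-38038, 3135) mod (ℚ^×)²; places V = {2, 3, 5, 7, 11, 13, 17, 19, 23, ∞}.
(a,b)_5: α=0, u≡2; β=5, v≡2 (mod 5); (2|5)=-1, (2|5)=-1; sign (−1)^0·-1^5·-1^0 = -1.
(a,b)_11: α=-1, u≡7; β=1, v≡8 (mod 11); (7|11)=-1, (8|11)=-1; sign (−1)^1·-1^1·-1^-1 = -1.
(a,b)_7: α=3, u≡5; β=6, v≡3 (mod 7); (5|7)=-1, (3|7)=-1; sign (−1)^0·-1^6·-1^3 = -1.
(a,b)_2: α=9, β=4; u≡5, v≡7 (mod 8); ε(u)ε(v)=0·1, αω(v)=9·0, βω(u)=4·1; sum ≡ 0  ⇒  +1.
(a,b)_∞: sgn(-38038)=−, sgn(3135)=+, so +1.
(a,b)_17: α=-2, u≡9; β=0, v≡5 (mod 17); (9|17)=+1, (5|17)=-1; sign (−1)^0·+1^0·-1^-2 = +1.
(a,b)_3: α=2, u≡2; β=7, v≡1 (mod 3); (2|3)=-1, (1|3)=+1; sign (−1)^0·-1^7·+1^2 = -1.
(a,b)_19: α=1, u≡8; β=3, v≡3 (mod 19); (8|19)=-1, (3|19)=-1; sign (−1)^1·-1^3·-1^1 = -1.
(a,b)_13: α=1, u≡10; β=2, v≡2 (mod 13); (10|13)=+1, (2|13)=-1; sign (−1)^0·+1^2·-1^1 = -1.
(a,b)_23: α=2, u≡13; β=-2, v≡21 (mod 23); (13|23)=+1, (21|23)=-1; sign (−1)^0·+1^-2·-1^2 = +1.
(-38038, 3135 / ℚ) ramifies at {3, 5, 7, 11, 13, 19}: a division algebra.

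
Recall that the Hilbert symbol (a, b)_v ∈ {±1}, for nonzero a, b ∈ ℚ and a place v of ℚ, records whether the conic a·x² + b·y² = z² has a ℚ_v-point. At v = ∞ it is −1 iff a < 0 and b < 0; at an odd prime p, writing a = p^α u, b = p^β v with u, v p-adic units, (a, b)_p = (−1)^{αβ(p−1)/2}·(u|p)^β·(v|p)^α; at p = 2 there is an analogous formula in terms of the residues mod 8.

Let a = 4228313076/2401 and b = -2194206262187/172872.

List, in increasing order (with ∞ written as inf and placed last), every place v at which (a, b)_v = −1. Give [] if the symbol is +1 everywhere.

[2, 23, 31, 53]

Mod squares: a ≡ 77221, b ≡ -3811606. Check v ∈ {∞, 2, 3, 7, 13, 23, 29, 31, 37, 41, 43, 47, 53}.
v=3: a=3^4·(≡1), b=3^-2·(≡2) mod 3; (1|3)=+1, (2|3)=-1; (−1)^{4·-2·1}·(+1)^-2·(-1)^4 = +1.
v=7: a=7^-4·(≡1), b=7^-4·(≡6) mod 7; (1|7)=+1, (6|7)=-1; (−1)^{-4·-4·3}·(+1)^-4·(-1)^-4 = +1.
v=41: a=41^0·(≡20), b=41^1·(≡26) mod 41; (20|41)=+1, (26|41)=-1; (−1)^{0·1·20}·(+1)^1·(-1)^0 = +1.
v=43: a=43^0·(≡17), b=43^1·(≡4) mod 43; (17|43)=+1, (4|43)=+1; (−1)^{0·1·21}·(+1)^1·(+1)^0 = +1.
v=47: a=47^1·(≡23), b=47^1·(≡34) mod 47; (23|47)=-1, (34|47)=+1; (−1)^{1·1·23}·(-1)^1·(+1)^1 = +1.
v=23: a=23^0·(≡5), b=23^1·(≡13) mod 23; (5|23)=-1, (13|23)=+1; (−1)^{0·1·11}·(-1)^1·(+1)^0 = -1.
v=2: v_2(a)=2, v_2(b)=-3; units ≡ 5, 5 (mod 8); ε·ε+αω+βω = 0·0+2·1+-3·1 ≡ 1  ⇒  (a,b)_2 = -1.
v=∞: 77221 > 0 and -3811606 < 0  ⇒  (a,b)_∞ = +1.
v=37: a=37^0·(≡2), b=37^2·(≡18) mod 37; (2|37)=-1, (18|37)=-1; (−1)^{0·2·18}·(-1)^2·(-1)^0 = +1.
v=31: a=31^1·(≡30), b=31^0·(≡11) mod 31; (30|31)=-1, (11|31)=-1; (−1)^{1·0·15}·(-1)^0·(-1)^1 = -1.
v=53: a=53^1·(≡18), b=53^0·(≡51) mod 53; (18|53)=-1, (51|53)=-1; (−1)^{1·0·26}·(-1)^0·(-1)^1 = -1.
v=29: a=29^0·(≡4), b=29^2·(≡9) mod 29; (4|29)=+1, (9|29)=+1; (−1)^{0·2·14}·(+1)^2·(+1)^0 = +1.
v=13: a=13^2·(≡10), b=13^0·(≡2) mod 13; (10|13)=+1, (2|13)=-1; (−1)^{2·0·6}·(+1)^0·(-1)^2 = +1.
Ram(77221, -3811606) = {2, 23, 31, 53}; no ℚ_2-point on the conic.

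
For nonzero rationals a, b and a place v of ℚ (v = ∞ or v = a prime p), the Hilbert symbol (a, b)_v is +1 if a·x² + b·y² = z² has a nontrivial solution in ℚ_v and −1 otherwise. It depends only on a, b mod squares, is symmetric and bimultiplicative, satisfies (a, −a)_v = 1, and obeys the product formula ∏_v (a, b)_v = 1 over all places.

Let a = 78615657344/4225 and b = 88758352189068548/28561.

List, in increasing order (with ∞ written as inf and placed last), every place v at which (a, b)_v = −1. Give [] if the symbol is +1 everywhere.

[7, 17]

Mod squares: a ≡ 14, b ≡ 17. Check v ∈ {∞, 2, 5, 7, 13, 17, 19, 29}.
v=5: a=5^-2·(≡1), b=5^0·(≡3) mod 5; (1|5)=+1, (3|5)=-1; (−1)^{-2·0·2}·(+1)^0·(-1)^-2 = +1.
v=2: v_2(a)=7, v_2(b)=2; units ≡ 7, 1 (mod 8); ε·ε+αω+βω = 1·0+7·0+2·0 ≡ 0  ⇒  (a,b)_2 = +1.
v=19: a=19^2·(≡14), b=19^4·(≡4) mod 19; (14|19)=-1, (4|19)=+1; (−1)^{2·4·9}·(-1)^4·(+1)^2 = +1.
v=13: a=13^-2·(≡10), b=13^-4·(≡12) mod 13; (10|13)=+1, (12|13)=+1; (−1)^{-2·-4·6}·(+1)^-4·(+1)^-2 = +1.
v=29: a=29^2·(≡15), b=29^4·(≡11) mod 29; (15|29)=-1, (11|29)=-1; (−1)^{2·4·14}·(-1)^4·(-1)^2 = +1.
v=∞: 14 > 0 and 17 > 0  ⇒  (a,b)_∞ = +1.
v=7: a=7^1·(≡4), b=7^2·(≡6) mod 7; (4|7)=+1, (6|7)=-1; (−1)^{1·2·3}·(+1)^2·(-1)^1 = -1.
v=17: a=17^2·(≡3), b=17^3·(≡2) mod 17; (3|17)=-1, (2|17)=+1; (−1)^{2·3·8}·(-1)^3·(+1)^2 = -1.
(14, 17 / ℚ) ramifies at {7, 17}: a division algebra.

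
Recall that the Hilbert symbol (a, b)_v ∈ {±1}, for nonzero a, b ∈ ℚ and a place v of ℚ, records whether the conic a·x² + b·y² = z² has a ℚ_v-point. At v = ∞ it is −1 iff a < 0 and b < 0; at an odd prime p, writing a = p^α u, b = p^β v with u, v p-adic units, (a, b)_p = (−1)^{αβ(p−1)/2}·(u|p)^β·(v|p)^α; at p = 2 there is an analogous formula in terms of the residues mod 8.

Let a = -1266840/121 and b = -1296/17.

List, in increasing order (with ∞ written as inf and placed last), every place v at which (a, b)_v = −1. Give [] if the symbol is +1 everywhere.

(a, b) ≡ (-3910, -17) mod (ℚ^×)²; places V = {2, 3, 5, 11, 17, 23, ∞}.
(a,b)_5: α=1, u≡2; β=0, v≡2 (mod 5); (2|5)=-1, (2|5)=-1; sign (−1)^0·-1^0·-1^1 = -1.
(a,b)_11: α=-2, u≡8; β=0, v≡4 (mod 11); (8|11)=-1, (4|11)=+1; sign (−1)^0·-1^0·+1^-2 = +1.
(a,b)_∞: sgn(-3910)=−, sgn(-17)=−, so -1.
(a,b)_2: α=3, β=4; u≡5, v≡7 (mod 8); ε(u)ε(v)=0·1, αω(v)=3·0, βω(u)=4·1; sum ≡ 0  ⇒  +1.
(a,b)_17: α=1, u≡4; β=-1, v≡13 (mod 17); (4|17)=+1, (13|17)=+1; sign (−1)^0·+1^-1·+1^1 = +1.
(a,b)_3: α=4, u≡2; β=4, v≡1 (mod 3); (2|3)=-1, (1|3)=+1; sign (−1)^0·-1^4·+1^4 = +1.
(a,b)_23: α=1, u≡20; β=0, v≡9 (mod 23); (20|23)=-1, (9|23)=+1; sign (−1)^0·-1^0·+1^1 = +1.
|Ram(-3910, -17)| = 2, even; anisotropic at {5, ∞}.

[5, inf]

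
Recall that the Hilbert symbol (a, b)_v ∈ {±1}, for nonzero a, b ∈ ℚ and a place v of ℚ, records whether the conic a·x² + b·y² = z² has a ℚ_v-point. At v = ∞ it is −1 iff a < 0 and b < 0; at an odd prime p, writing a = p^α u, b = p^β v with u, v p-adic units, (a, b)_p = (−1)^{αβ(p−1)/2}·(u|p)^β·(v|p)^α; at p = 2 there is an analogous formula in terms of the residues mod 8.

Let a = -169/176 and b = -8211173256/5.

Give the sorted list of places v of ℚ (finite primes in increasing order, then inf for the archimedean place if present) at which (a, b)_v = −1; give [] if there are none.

Mod squares: a ≡ -11, b ≡ -330. Check v ∈ {∞, 2, 3, 5, 11, 13}.
v=2: v_2(a)=-4, v_2(b)=3; units ≡ 5, 3 (mod 8); ε·ε+αω+βω = 0·1+-4·1+3·1 ≡ 1  ⇒  (a,b)_2 = -1.
v=13: a=13^2·(≡11), b=13^4·(≡5) mod 13; (11|13)=-1, (5|13)=-1; (−1)^{2·4·6}·(-1)^4·(-1)^2 = +1.
v=5: a=5^0·(≡1), b=5^-1·(≡4) mod 5; (1|5)=+1, (4|5)=+1; (−1)^{0·-1·2}·(+1)^-1·(+1)^0 = +1.
v=11: a=11^-1·(≡8), b=11^3·(≡4) mod 11; (8|11)=-1, (4|11)=+1; (−1)^{-1·3·5}·(-1)^3·(+1)^-1 = +1.
v=3: a=3^0·(≡1), b=3^3·(≡1) mod 3; (1|3)=+1, (1|3)=+1; (−1)^{0·3·1}·(+1)^3·(+1)^0 = +1.
v=∞: -11 < 0 and -330 < 0  ⇒  (a,b)_∞ = -1.
|Ram(-11, -330)| = 2, even; anisotropic at {2, ∞}.

[2, inf]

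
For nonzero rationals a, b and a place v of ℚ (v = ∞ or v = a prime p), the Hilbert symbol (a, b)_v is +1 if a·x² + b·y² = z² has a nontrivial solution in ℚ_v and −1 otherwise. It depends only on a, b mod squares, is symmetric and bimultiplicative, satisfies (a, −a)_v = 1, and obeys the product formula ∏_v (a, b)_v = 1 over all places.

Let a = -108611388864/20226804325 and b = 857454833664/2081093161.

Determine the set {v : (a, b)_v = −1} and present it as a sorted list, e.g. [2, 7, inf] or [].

Mod squares: a ≡ -2067, b ≡ 21359. Check v ∈ {∞, 2, 3, 5, 7, 11, 13, 19, 23, 31, 53}.
v=5: a=5^-2·(≡2), b=5^0·(≡4) mod 5; (2|5)=-1, (4|5)=+1; (−1)^{-2·0·2}·(-1)^0·(+1)^-2 = +1.
v=11: a=11^4·(≡4), b=11^2·(≡10) mod 11; (4|11)=+1, (10|11)=-1; (−1)^{4·2·5}·(+1)^2·(-1)^4 = +1.
v=31: a=31^0·(≡9), b=31^1·(≡10) mod 31; (9|31)=+1, (10|31)=+1; (−1)^{0·1·15}·(+1)^1·(+1)^0 = +1.
v=53: a=53^1·(≡27), b=53^1·(≡14) mod 53; (27|53)=-1, (14|53)=-1; (−1)^{1·1·26}·(-1)^1·(-1)^1 = +1.
v=7: a=7^-6·(≡3), b=7^-8·(≡4) mod 7; (3|7)=-1, (4|7)=+1; (−1)^{-6·-8·3}·(-1)^-8·(+1)^-6 = +1.
v=23: a=23^-2·(≡3), b=23^0·(≡17) mod 23; (3|23)=+1, (17|23)=-1; (−1)^{-2·0·11}·(+1)^0·(-1)^-2 = +1.
v=13: a=13^-1·(≡1), b=13^1·(≡2) mod 13; (1|13)=+1, (2|13)=-1; (−1)^{-1·1·6}·(+1)^1·(-1)^-1 = -1.
v=2: v_2(a)=6, v_2(b)=12; units ≡ 5, 7 (mod 8); ε·ε+αω+βω = 0·1+6·0+12·1 ≡ 0  ⇒  (a,b)_2 = +1.
v=19: a=19^0·(≡5), b=19^-2·(≡10) mod 19; (5|19)=+1, (10|19)=-1; (−1)^{0·-2·9}·(+1)^-2·(-1)^0 = +1.
v=∞: -2067 < 0 and 21359 > 0  ⇒  (a,b)_∞ = +1.
v=3: a=3^7·(≡1), b=3^4·(≡2) mod 3; (1|3)=+1, (2|3)=-1; (−1)^{7·4·1}·(+1)^4·(-1)^7 = -1.
Ram(-2067, 21359) = {3, 13}; no ℚ_3-point on the conic.

[3, 13]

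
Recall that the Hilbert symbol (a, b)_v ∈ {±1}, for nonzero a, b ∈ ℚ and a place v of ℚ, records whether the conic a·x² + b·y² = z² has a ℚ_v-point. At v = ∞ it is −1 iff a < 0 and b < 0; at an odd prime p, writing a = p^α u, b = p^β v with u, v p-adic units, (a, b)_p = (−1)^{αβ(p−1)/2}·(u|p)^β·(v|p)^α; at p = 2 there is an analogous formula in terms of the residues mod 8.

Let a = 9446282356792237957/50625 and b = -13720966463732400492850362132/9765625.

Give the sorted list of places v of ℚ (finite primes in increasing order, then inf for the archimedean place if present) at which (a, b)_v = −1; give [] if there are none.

(a, b) ≡ (13, -2937077) mod (ℚ^×)²; places V = {2, 3, 5, 7, 11, 13, 19, 23, 47, ∞}.
(a,b)_3: α=-4, u≡1; β=4, v≡1 (mod 3); (1|3)=+1, (1|3)=+1; sign (−1)^0·+1^4·+1^-4 = +1.
(a,b)_∞: sgn(13)=+, sgn(-2937077)=−, so +1.
(a,b)_11: α=4, u≡7; β=3, v≡8 (mod 11); (7|11)=-1, (8|11)=-1; sign (−1)^0·-1^3·-1^4 = -1.
(a,b)_13: α=1, u≡12; β=1, v≡7 (mod 13); (12|13)=+1, (7|13)=-1; sign (−1)^0·+1^1·-1^1 = -1.
(a,b)_19: α=2, u≡15; β=3, v≡5 (mod 19); (15|19)=-1, (5|19)=+1; sign (−1)^0·-1^3·+1^2 = -1.
(a,b)_2: α=0, β=2; u≡5, v≡3 (mod 8); ε(u)ε(v)=0·1, αω(v)=0·1, βω(u)=2·1; sum ≡ 0  ⇒  +1.
(a,b)_23: α=2, u≡3; β=3, v≡19 (mod 23); (3|23)=+1, (19|23)=-1; sign (−1)^0·+1^3·-1^2 = +1.
(a,b)_7: α=6, u≡3; β=10, v≡1 (mod 7); (3|7)=-1, (1|7)=+1; sign (−1)^0·-1^10·+1^6 = +1.
(a,b)_47: α=2, u≡38; β=3, v≡35 (mod 47); (38|47)=-1, (35|47)=-1; sign (−1)^0·-1^3·-1^2 = -1.
(a,b)_5: α=-4, u≡2; β=-10, v≡3 (mod 5); (2|5)=-1, (3|5)=-1; sign (−1)^0·-1^-10·-1^-4 = +1.
|Ram(13, -2937077)| = 4, even; anisotropic at {11, 13, 19, 47}.

[11, 13, 19, 47]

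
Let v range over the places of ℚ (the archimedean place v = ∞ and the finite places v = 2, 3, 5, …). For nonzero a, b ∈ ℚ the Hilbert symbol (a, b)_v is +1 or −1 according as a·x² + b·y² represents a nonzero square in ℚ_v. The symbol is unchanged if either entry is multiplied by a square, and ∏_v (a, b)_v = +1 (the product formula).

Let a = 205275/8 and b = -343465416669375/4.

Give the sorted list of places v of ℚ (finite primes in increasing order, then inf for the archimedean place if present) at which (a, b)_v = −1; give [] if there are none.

[11, 23]

Mod squares: a ≡ 16422, b ≡ -8151. Check v ∈ {∞, 2, 3, 5, 7, 11, 13, 17, 19, 23}.
v=13: a=13^0·(≡12), b=13^1·(≡4) mod 13; (12|13)=+1, (4|13)=+1; (−1)^{0·1·6}·(+1)^1·(+1)^0 = +1.
v=11: a=11^0·(≡6), b=11^1·(≡6) mod 11; (6|11)=-1, (6|11)=-1; (−1)^{0·1·5}·(-1)^1·(-1)^0 = -1.
v=17: a=17^1·(≡7), b=17^2·(≡1) mod 17; (7|17)=-1, (1|17)=+1; (−1)^{1·2·8}·(-1)^2·(+1)^1 = +1.
v=19: a=19^0·(≡7), b=19^1·(≡2) mod 19; (7|19)=+1, (2|19)=-1; (−1)^{0·1·9}·(+1)^1·(-1)^0 = +1.
v=3: a=3^1·(≡2), b=3^3·(≡1) mod 3; (2|3)=-1, (1|3)=+1; (−1)^{1·3·1}·(-1)^3·(+1)^1 = +1.
v=∞: 16422 > 0 and -8151 < 0  ⇒  (a,b)_∞ = +1.
v=23: a=23^1·(≡3), b=23^2·(≡15) mod 23; (3|23)=+1, (15|23)=-1; (−1)^{1·2·11}·(+1)^2·(-1)^1 = -1.
v=5: a=5^2·(≡2), b=5^4·(≡1) mod 5; (2|5)=-1, (1|5)=+1; (−1)^{2·4·2}·(-1)^4·(+1)^2 = +1.
v=7: a=7^1·(≡2), b=7^2·(≡4) mod 7; (2|7)=+1, (4|7)=+1; (−1)^{1·2·3}·(+1)^2·(+1)^1 = +1.
v=2: v_2(a)=-3, v_2(b)=-2; units ≡ 3, 1 (mod 8); ε·ε+αω+βω = 1·0+-3·0+-2·1 ≡ 0  ⇒  (a,b)_2 = +1.
(16422, -8151 / ℚ) ramifies at {11, 23}: a division algebra.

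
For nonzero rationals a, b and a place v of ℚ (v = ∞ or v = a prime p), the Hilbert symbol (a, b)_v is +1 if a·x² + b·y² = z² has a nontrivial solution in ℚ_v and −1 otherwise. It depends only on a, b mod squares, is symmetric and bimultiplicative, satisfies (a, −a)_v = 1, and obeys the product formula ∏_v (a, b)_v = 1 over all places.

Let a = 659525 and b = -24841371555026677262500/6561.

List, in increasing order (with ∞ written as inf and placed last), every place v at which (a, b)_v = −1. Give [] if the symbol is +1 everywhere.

[23, 37]

Mod squares: a ≡ 26381, b ≡ -131905. Check v ∈ {∞, 2, 3, 5, 7, 23, 31, 37, 47}.
v=47: a=47^0·(≡21), b=47^2·(≡16) mod 47; (21|47)=+1, (16|47)=+1; (−1)^{0·2·23}·(+1)^2·(+1)^0 = +1.
v=31: a=31^1·(≡9), b=31^3·(≡12) mod 31; (9|31)=+1, (12|31)=-1; (−1)^{1·3·15}·(+1)^3·(-1)^1 = +1.
v=23: a=23^1·(≡17), b=23^3·(≡22) mod 23; (17|23)=-1, (22|23)=-1; (−1)^{1·3·11}·(-1)^3·(-1)^1 = -1.
v=3: a=3^0·(≡2), b=3^-8·(≡2) mod 3; (2|3)=-1, (2|3)=-1; (−1)^{0·-8·1}·(-1)^-8·(-1)^0 = +1.
v=∞: 26381 > 0 and -131905 < 0  ⇒  (a,b)_∞ = +1.
v=2: v_2(a)=0, v_2(b)=2; units ≡ 5, 7 (mod 8); ε·ε+αω+βω = 0·1+0·0+2·1 ≡ 0  ⇒  (a,b)_2 = +1.
v=5: a=5^2·(≡1), b=5^5·(≡1) mod 5; (1|5)=+1, (1|5)=+1; (−1)^{2·5·2}·(+1)^5·(+1)^2 = +1.
v=37: a=37^1·(≡28), b=37^3·(≡8) mod 37; (28|37)=+1, (8|37)=-1; (−1)^{1·3·18}·(+1)^3·(-1)^1 = -1.
v=7: a=7^0·(≡6), b=7^2·(≡3) mod 7; (6|7)=-1, (3|7)=-1; (−1)^{0·2·3}·(-1)^2·(-1)^0 = +1.
|Ram(26381, -131905)| = 2, even; anisotropic at {23, 37}.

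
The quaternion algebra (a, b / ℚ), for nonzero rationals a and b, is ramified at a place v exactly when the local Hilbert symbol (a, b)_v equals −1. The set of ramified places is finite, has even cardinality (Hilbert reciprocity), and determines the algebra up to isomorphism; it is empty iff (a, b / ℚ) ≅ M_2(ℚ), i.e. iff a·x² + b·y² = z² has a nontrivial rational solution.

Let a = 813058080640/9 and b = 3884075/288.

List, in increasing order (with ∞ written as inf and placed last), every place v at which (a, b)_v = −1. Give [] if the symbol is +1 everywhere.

Mod squares: a ≡ 190, b ≡ 310726. Check v ∈ {∞, 2, 3, 5, 13, 17, 19, 37}.
v=37: a=37^2·(≡15), b=37^1·(≡27) mod 37; (15|37)=-1, (27|37)=+1; (−1)^{2·1·18}·(-1)^1·(+1)^2 = -1.
v=13: a=13^2·(≡11), b=13^1·(≡11) mod 13; (11|13)=-1, (11|13)=-1; (−1)^{2·1·6}·(-1)^1·(-1)^2 = -1.
v=5: a=5^1·(≡2), b=5^2·(≡1) mod 5; (2|5)=-1, (1|5)=+1; (−1)^{1·2·2}·(-1)^2·(+1)^1 = +1.
v=3: a=3^-2·(≡1), b=3^-2·(≡1) mod 3; (1|3)=+1, (1|3)=+1; (−1)^{-2·-2·1}·(+1)^-2·(+1)^-2 = +1.
v=17: a=17^2·(≡12), b=17^1·(≡5) mod 17; (12|17)=-1, (5|17)=-1; (−1)^{2·1·8}·(-1)^1·(-1)^2 = -1.
v=19: a=19^1·(≡18), b=19^1·(≡14) mod 19; (18|19)=-1, (14|19)=-1; (−1)^{1·1·9}·(-1)^1·(-1)^1 = -1.
v=∞: 190 > 0 and 310726 > 0  ⇒  (a,b)_∞ = +1.
v=2: v_2(a)=7, v_2(b)=-5; units ≡ 7, 3 (mod 8); ε·ε+αω+βω = 1·1+7·1+-5·0 ≡ 0  ⇒  (a,b)_2 = +1.
|Ram(190, 310726)| = 4, even; anisotropic at {13, 17, 19, 37}.

[13, 17, 19, 37]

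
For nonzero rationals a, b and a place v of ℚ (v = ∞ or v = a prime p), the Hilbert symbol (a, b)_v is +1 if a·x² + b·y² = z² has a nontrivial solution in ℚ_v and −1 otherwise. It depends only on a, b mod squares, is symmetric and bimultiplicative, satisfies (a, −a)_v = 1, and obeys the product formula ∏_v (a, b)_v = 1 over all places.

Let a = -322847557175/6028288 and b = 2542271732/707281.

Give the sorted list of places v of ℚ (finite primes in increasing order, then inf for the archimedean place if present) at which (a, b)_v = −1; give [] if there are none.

[7, 11]

Mod squares: a ≡ -1001, b ≡ 77. Check v ∈ {∞, 2, 5, 7, 11, 13, 17, 29, 43}.
v=43: a=43^2·(≡4), b=43^0·(≡39) mod 43; (4|43)=+1, (39|43)=-1; (−1)^{2·0·21}·(+1)^0·(-1)^2 = +1.
v=2: v_2(a)=-10, v_2(b)=2; units ≡ 7, 5 (mod 8); ε·ε+αω+βω = 1·0+-10·1+2·0 ≡ 0  ⇒  (a,b)_2 = +1.
v=17: a=17^2·(≡16), b=17^2·(≡8) mod 17; (16|17)=+1, (8|17)=+1; (−1)^{2·2·8}·(+1)^2·(+1)^2 = +1.
v=13: a=13^3·(≡10), b=13^4·(≡9) mod 13; (10|13)=+1, (9|13)=+1; (−1)^{3·4·6}·(+1)^4·(+1)^3 = +1.
v=29: a=29^-2·(≡27), b=29^-4·(≡14) mod 29; (27|29)=-1, (14|29)=-1; (−1)^{-2·-4·14}·(-1)^-4·(-1)^-2 = +1.
v=7: a=7^-1·(≡2), b=7^1·(≡4) mod 7; (2|7)=+1, (4|7)=+1; (−1)^{-1·1·3}·(+1)^1·(+1)^-1 = -1.
v=11: a=11^1·(≡8), b=11^1·(≡8) mod 11; (8|11)=-1, (8|11)=-1; (−1)^{1·1·5}·(-1)^1·(-1)^1 = -1.
v=5: a=5^2·(≡1), b=5^0·(≡2) mod 5; (1|5)=+1, (2|5)=-1; (−1)^{2·0·2}·(+1)^0·(-1)^2 = +1.
v=∞: -1001 < 0 and 77 > 0  ⇒  (a,b)_∞ = +1.
(-1001, 77 / ℚ) ramifies at {7, 11}: a division algebra.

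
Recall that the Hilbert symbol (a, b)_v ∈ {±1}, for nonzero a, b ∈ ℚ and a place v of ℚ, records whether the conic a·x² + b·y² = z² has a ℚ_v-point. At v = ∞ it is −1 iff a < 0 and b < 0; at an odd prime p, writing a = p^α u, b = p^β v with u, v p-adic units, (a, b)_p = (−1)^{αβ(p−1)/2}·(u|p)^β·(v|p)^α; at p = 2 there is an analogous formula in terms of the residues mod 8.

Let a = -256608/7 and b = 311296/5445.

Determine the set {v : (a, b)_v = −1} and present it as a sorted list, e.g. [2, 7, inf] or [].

[2, 11]

Mod squares: a ≡ -154, b ≡ 95. Check v ∈ {∞, 2, 3, 5, 7, 11, 19}.
v=2: v_2(a)=5, v_2(b)=14; units ≡ 3, 7 (mod 8); ε·ε+αω+βω = 1·1+5·0+14·1 ≡ 1  ⇒  (a,b)_2 = -1.
v=7: a=7^-1·(≡5), b=7^0·(≡1) mod 7; (5|7)=-1, (1|7)=+1; (−1)^{-1·0·3}·(-1)^0·(+1)^-1 = +1.
v=5: a=5^0·(≡1), b=5^-1·(≡4) mod 5; (1|5)=+1, (4|5)=+1; (−1)^{0·-1·2}·(+1)^-1·(+1)^0 = +1.
v=19: a=19^0·(≡9), b=19^1·(≡4) mod 19; (9|19)=+1, (4|19)=+1; (−1)^{0·1·9}·(+1)^1·(+1)^0 = +1.
v=11: a=11^1·(≡2), b=11^-2·(≡7) mod 11; (2|11)=-1, (7|11)=-1; (−1)^{1·-2·5}·(-1)^-2·(-1)^1 = -1.
v=3: a=3^6·(≡2), b=3^-2·(≡2) mod 3; (2|3)=-1, (2|3)=-1; (−1)^{6·-2·1}·(-1)^-2·(-1)^6 = +1.
v=∞: -154 < 0 and 95 > 0  ⇒  (a,b)_∞ = +1.
|Ram(-154, 95)| = 2, even; anisotropic at {2, 11}.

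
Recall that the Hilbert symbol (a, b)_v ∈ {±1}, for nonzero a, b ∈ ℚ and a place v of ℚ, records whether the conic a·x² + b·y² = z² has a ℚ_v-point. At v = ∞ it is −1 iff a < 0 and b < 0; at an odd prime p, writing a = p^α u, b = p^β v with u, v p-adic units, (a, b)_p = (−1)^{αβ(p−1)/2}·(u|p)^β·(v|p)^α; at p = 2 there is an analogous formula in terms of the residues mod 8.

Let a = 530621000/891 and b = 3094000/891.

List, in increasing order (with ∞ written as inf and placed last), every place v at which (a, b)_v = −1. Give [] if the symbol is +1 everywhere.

[2, 7, 11, 17]

(a, b) ≡ (24310, 85085) mod (ℚ^×)²; places V = {2, 3, 5, 7, 11, 13, 17, ∞}.
(a,b)_7: α=4, u≡5; β=1, v≡3 (mod 7); (5|7)=-1, (3|7)=-1; sign (−1)^0·-1^1·-1^4 = -1.
(a,b)_11: α=-1, u≡2; β=-1, v≡2 (mod 11); (2|11)=-1, (2|11)=-1; sign (−1)^1·-1^-1·-1^-1 = -1.
(a,b)_5: α=3, u≡3; β=3, v≡2 (mod 5); (3|5)=-1, (2|5)=-1; sign (−1)^0·-1^3·-1^3 = +1.
(a,b)_2: α=3, β=4; u≡3, v≡5 (mod 8); ε(u)ε(v)=1·0, αω(v)=3·1, βω(u)=4·1; sum ≡ 1  ⇒  -1.
(a,b)_17: α=1, u≡2; β=1, v≡7 (mod 17); (2|17)=+1, (7|17)=-1; sign (−1)^0·+1^1·-1^1 = -1.
(a,b)_3: α=-4, u≡1; β=-4, v≡2 (mod 3); (1|3)=+1, (2|3)=-1; sign (−1)^0·+1^-4·-1^-4 = +1.
(a,b)_13: α=1, u≡6; β=1, v≡5 (mod 13); (6|13)=-1, (5|13)=-1; sign (−1)^0·-1^1·-1^1 = +1.
(a,b)_∞: sgn(24310)=+, sgn(85085)=+, so +1.
|Ram(24310, 85085)| = 4, even; anisotropic at {2, 7, 11, 17}.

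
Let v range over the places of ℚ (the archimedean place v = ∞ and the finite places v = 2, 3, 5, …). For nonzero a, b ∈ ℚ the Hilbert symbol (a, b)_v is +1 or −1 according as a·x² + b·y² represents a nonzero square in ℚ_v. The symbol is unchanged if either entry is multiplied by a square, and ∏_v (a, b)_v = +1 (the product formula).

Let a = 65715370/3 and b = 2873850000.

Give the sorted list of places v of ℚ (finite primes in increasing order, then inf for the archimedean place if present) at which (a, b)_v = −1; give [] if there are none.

Mod squares: a ≡ 82110, b ≡ 5865. Check v ∈ {∞, 2, 3, 5, 7, 17, 23}.
v=17: a=17^1·(≡16), b=17^1·(≡11) mod 17; (16|17)=+1, (11|17)=-1; (−1)^{1·1·8}·(+1)^1·(-1)^1 = -1.
v=7: a=7^5·(≡6), b=7^2·(≡3) mod 7; (6|7)=-1, (3|7)=-1; (−1)^{5·2·3}·(-1)^2·(-1)^5 = -1.
v=∞: 82110 > 0 and 5865 > 0  ⇒  (a,b)_∞ = +1.
v=2: v_2(a)=1, v_2(b)=4; units ≡ 7, 1 (mod 8); ε·ε+αω+βω = 1·0+1·0+4·0 ≡ 0  ⇒  (a,b)_2 = +1.
v=5: a=5^1·(≡3), b=5^5·(≡2) mod 5; (3|5)=-1, (2|5)=-1; (−1)^{1·5·2}·(-1)^5·(-1)^1 = +1.
v=3: a=3^-1·(≡1), b=3^1·(≡2) mod 3; (1|3)=+1, (2|3)=-1; (−1)^{-1·1·1}·(+1)^1·(-1)^-1 = +1.
v=23: a=23^1·(≡5), b=23^1·(≡16) mod 23; (5|23)=-1, (16|23)=+1; (−1)^{1·1·11}·(-1)^1·(+1)^1 = +1.
|Ram(82110, 5865)| = 2, even; anisotropic at {7, 17}.

[7, 17]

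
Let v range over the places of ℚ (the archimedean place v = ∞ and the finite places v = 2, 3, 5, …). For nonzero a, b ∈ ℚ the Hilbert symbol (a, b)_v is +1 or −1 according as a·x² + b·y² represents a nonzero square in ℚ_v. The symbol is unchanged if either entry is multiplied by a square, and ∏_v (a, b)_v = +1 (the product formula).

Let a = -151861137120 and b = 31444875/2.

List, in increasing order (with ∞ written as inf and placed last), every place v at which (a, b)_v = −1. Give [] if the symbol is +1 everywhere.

Mod squares: a ≡ -30, b ≡ 2310. Check v ∈ {∞, 2, 3, 5, 7, 11}.
v=3: a=3^3·(≡2), b=3^3·(≡2) mod 3; (2|3)=-1, (2|3)=-1; (−1)^{3·3·1}·(-1)^3·(-1)^3 = -1.
v=∞: -30 < 0 and 2310 > 0  ⇒  (a,b)_∞ = +1.
v=11: a=11^4·(≡9), b=11^3·(≡4) mod 11; (9|11)=+1, (4|11)=+1; (−1)^{4·3·5}·(+1)^3·(+1)^4 = +1.
v=2: v_2(a)=5, v_2(b)=-1; units ≡ 1, 3 (mod 8); ε·ε+αω+βω = 0·1+5·1+-1·0 ≡ 1  ⇒  (a,b)_2 = -1.
v=7: a=7^4·(≡3), b=7^1·(≡4) mod 7; (3|7)=-1, (4|7)=+1; (−1)^{4·1·3}·(-1)^1·(+1)^4 = -1.
v=5: a=5^1·(≡1), b=5^3·(≡2) mod 5; (1|5)=+1, (2|5)=-1; (−1)^{1·3·2}·(+1)^3·(-1)^1 = -1.
Ram(-30, 2310) = {2, 3, 5, 7}; no ℚ_2-point on the conic.

[2, 3, 5, 7]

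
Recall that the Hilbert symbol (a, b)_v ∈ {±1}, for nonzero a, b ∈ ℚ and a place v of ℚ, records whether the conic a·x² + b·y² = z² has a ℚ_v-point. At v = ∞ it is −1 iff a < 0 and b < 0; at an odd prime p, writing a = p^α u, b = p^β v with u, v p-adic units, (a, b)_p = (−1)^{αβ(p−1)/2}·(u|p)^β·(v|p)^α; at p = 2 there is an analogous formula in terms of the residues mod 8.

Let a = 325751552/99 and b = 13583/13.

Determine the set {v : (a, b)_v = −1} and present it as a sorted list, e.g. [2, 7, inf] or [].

[11, 13, 37, 47]

(a, b) ≡ (48433, 611) mod (ℚ^×)²; places V = {2, 3, 7, 11, 13, 17, 37, 47, ∞}.
(a,b)_47: α=0, u≡29; β=1, v≡15 (mod 47); (29|47)=-1, (15|47)=-1; sign (−1)^0·-1^1·-1^0 = -1.
(a,b)_3: α=-2, u≡1; β=0, v≡2 (mod 3); (1|3)=+1, (2|3)=-1; sign (−1)^0·+1^0·-1^-2 = +1.
(a,b)_∞: sgn(48433)=+, sgn(611)=+, so +1.
(a,b)_37: α=1, u≡23; β=0, v≡6 (mod 37); (23|37)=-1, (6|37)=-1; sign (−1)^0·-1^0·-1^1 = -1.
(a,b)_2: α=8, β=0; u≡1, v≡3 (mod 8); ε(u)ε(v)=0·1, αω(v)=8·1, βω(u)=0·0; sum ≡ 0  ⇒  +1.
(a,b)_17: α=3, u≡10; β=2, v≡1 (mod 17); (10|17)=-1, (1|17)=+1; sign (−1)^0·-1^2·+1^3 = +1.
(a,b)_11: α=-1, u≡3; β=0, v≡10 (mod 11); (3|11)=+1, (10|11)=-1; sign (−1)^0·+1^0·-1^-1 = -1.
(a,b)_7: α=1, u≡6; β=0, v≡4 (mod 7); (6|7)=-1, (4|7)=+1; sign (−1)^0·-1^0·+1^1 = +1.
(a,b)_13: α=0, u≡6; β=-1, v≡11 (mod 13); (6|13)=-1, (11|13)=-1; sign (−1)^0·-1^-1·-1^0 = -1.
(48433, 611 / ℚ) ramifies at {11, 13, 37, 47}: a division algebra.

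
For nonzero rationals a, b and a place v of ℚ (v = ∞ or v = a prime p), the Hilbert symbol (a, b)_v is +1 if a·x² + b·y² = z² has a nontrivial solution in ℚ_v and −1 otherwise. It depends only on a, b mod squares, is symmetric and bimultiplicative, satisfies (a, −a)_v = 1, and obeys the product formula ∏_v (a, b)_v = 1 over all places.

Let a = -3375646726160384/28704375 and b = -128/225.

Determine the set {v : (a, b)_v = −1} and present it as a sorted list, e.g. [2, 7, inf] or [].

[7, 13, 37, inf]

Mod squares: a ≡ -5501678, b ≡ -2. Check v ∈ {∞, 2, 3, 5, 7, 13, 19, 37, 43}.
v=19: a=19^1·(≡7), b=19^0·(≡11) mod 19; (7|19)=+1, (11|19)=+1; (−1)^{1·0·9}·(+1)^0·(+1)^1 = +1.
v=7: a=7^-1·(≡6), b=7^0·(≡5) mod 7; (6|7)=-1, (5|7)=-1; (−1)^{-1·0·3}·(-1)^0·(-1)^-1 = -1.
v=3: a=3^-8·(≡1), b=3^-2·(≡1) mod 3; (1|3)=+1, (1|3)=+1; (−1)^{-8·-2·1}·(+1)^-2·(+1)^-8 = +1.
v=37: a=37^1·(≡34), b=37^0·(≡19) mod 37; (34|37)=+1, (19|37)=-1; (−1)^{1·0·18}·(+1)^0·(-1)^1 = -1.
v=∞: -5501678 < 0 and -2 < 0  ⇒  (a,b)_∞ = -1.
v=43: a=43^1·(≡18), b=43^0·(≡13) mod 43; (18|43)=-1, (13|43)=+1; (−1)^{1·0·21}·(-1)^0·(+1)^1 = +1.
v=5: a=5^-4·(≡3), b=5^-2·(≡3) mod 5; (3|5)=-1, (3|5)=-1; (−1)^{-4·-2·2}·(-1)^-2·(-1)^-4 = +1.
v=13: a=13^1·(≡10), b=13^0·(≡7) mod 13; (10|13)=+1, (7|13)=-1; (−1)^{1·0·6}·(+1)^0·(-1)^1 = -1.
v=2: v_2(a)=33, v_2(b)=7; units ≡ 1, 7 (mod 8); ε·ε+αω+βω = 0·1+33·0+7·0 ≡ 0  ⇒  (a,b)_2 = +1.
Ram(-5501678, -2) = {7, 13, 37, ∞}; no ℚ_7-point on the conic.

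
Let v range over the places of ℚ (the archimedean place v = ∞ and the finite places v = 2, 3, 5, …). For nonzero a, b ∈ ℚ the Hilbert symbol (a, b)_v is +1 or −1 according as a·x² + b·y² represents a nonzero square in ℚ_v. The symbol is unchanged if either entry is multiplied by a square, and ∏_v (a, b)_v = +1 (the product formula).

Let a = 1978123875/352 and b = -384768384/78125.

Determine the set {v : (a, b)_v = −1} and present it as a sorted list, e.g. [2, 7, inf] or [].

Mod squares: a ≡ 4290, b ≡ -30. Check v ∈ {∞, 2, 3, 5, 7, 11, 13}.
v=13: a=13^3·(≡8), b=13^2·(≡4) mod 13; (8|13)=-1, (4|13)=+1; (−1)^{3·2·6}·(-1)^2·(+1)^3 = +1.
v=7: a=7^4·(≡5), b=7^2·(≡6) mod 7; (5|7)=-1, (6|7)=-1; (−1)^{4·2·3}·(-1)^2·(-1)^4 = +1.
v=5: a=5^3·(≡3), b=5^-7·(≡1) mod 5; (3|5)=-1, (1|5)=+1; (−1)^{3·-7·2}·(-1)^-7·(+1)^3 = -1.
v=∞: 4290 > 0 and -30 < 0  ⇒  (a,b)_∞ = +1.
v=3: a=3^1·(≡2), b=3^1·(≡2) mod 3; (2|3)=-1, (2|3)=-1; (−1)^{1·1·1}·(-1)^1·(-1)^1 = -1.
v=11: a=11^-1·(≡9), b=11^2·(≡3) mod 11; (9|11)=+1, (3|11)=+1; (−1)^{-1·2·5}·(+1)^2·(+1)^-1 = +1.
v=2: v_2(a)=-5, v_2(b)=7; units ≡ 1, 1 (mod 8); ε·ε+αω+βω = 0·0+-5·0+7·0 ≡ 0  ⇒  (a,b)_2 = +1.
Ram(4290, -30) = {3, 5}; no ℚ_3-point on the conic.

[3, 5]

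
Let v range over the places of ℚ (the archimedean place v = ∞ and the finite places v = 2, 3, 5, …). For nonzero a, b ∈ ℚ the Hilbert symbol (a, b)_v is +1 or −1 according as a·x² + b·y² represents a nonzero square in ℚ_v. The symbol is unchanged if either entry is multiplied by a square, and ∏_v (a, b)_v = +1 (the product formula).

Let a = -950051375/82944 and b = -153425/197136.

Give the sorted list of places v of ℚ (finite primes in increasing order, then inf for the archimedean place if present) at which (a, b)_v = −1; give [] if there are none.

[5, inf]

Mod squares: a ≡ -455, b ≡ -17. Check v ∈ {∞, 2, 3, 5, 7, 13, 17, 19, 37}.
v=7: a=7^1·(≡3), b=7^0·(≡4) mod 7; (3|7)=-1, (4|7)=+1; (−1)^{1·0·3}·(-1)^0·(+1)^1 = +1.
v=2: v_2(a)=-10, v_2(b)=-4; units ≡ 1, 7 (mod 8); ε·ε+αω+βω = 0·1+-10·0+-4·0 ≡ 0  ⇒  (a,b)_2 = +1.
v=19: a=19^0·(≡17), b=19^2·(≡8) mod 19; (17|19)=+1, (8|19)=-1; (−1)^{0·2·9}·(+1)^2·(-1)^0 = +1.
v=5: a=5^3·(≡1), b=5^2·(≡3) mod 5; (1|5)=+1, (3|5)=-1; (−1)^{3·2·2}·(+1)^2·(-1)^3 = -1.
v=3: a=3^-4·(≡1), b=3^-2·(≡1) mod 3; (1|3)=+1, (1|3)=+1; (−1)^{-4·-2·1}·(+1)^-2·(+1)^-4 = +1.
v=37: a=37^0·(≡34), b=37^-2·(≡15) mod 37; (34|37)=+1, (15|37)=-1; (−1)^{0·-2·18}·(+1)^-2·(-1)^0 = +1.
v=13: a=13^1·(≡4), b=13^0·(≡10) mod 13; (4|13)=+1, (10|13)=+1; (−1)^{1·0·6}·(+1)^0·(+1)^1 = +1.
v=∞: -455 < 0 and -17 < 0  ⇒  (a,b)_∞ = -1.
v=17: a=17^4·(≡15), b=17^1·(≡9) mod 17; (15|17)=+1, (9|17)=+1; (−1)^{4·1·8}·(+1)^1·(+1)^4 = +1.
|Ram(-455, -17)| = 2, even; anisotropic at {5, ∞}.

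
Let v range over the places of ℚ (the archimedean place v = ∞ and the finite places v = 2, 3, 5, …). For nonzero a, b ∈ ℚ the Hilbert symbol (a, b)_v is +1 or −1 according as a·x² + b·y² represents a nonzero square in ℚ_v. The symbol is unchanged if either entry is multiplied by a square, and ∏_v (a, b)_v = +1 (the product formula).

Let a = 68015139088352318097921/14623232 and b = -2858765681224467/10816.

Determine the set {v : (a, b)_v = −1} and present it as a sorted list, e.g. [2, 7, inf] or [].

Mod squares: a ≡ 3558882, b ≡ -3. Check v ∈ {∞, 2, 3, 7, 13, 17, 19, 23, 37, 41}.
v=13: a=13^-4·(≡2), b=13^-2·(≡1) mod 13; (2|13)=-1, (1|13)=+1; (−1)^{-4·-2·6}·(-1)^-2·(+1)^-4 = +1.
v=23: a=23^1·(≡3), b=23^0·(≡5) mod 23; (3|23)=+1, (5|23)=-1; (−1)^{1·0·11}·(+1)^0·(-1)^1 = -1.
v=37: a=37^3·(≡35), b=37^2·(≡33) mod 37; (35|37)=-1, (33|37)=+1; (−1)^{3·2·18}·(-1)^2·(+1)^3 = +1.
v=17: a=17^3·(≡15), b=17^2·(≡7) mod 17; (15|17)=+1, (7|17)=-1; (−1)^{3·2·8}·(+1)^2·(-1)^3 = -1.
v=19: a=19^4·(≡11), b=19^2·(≡9) mod 19; (11|19)=+1, (9|19)=+1; (−1)^{4·2·9}·(+1)^2·(+1)^4 = +1.
v=2: v_2(a)=-9, v_2(b)=-6; units ≡ 1, 5 (mod 8); ε·ε+αω+βω = 0·0+-9·1+-6·0 ≡ 1  ⇒  (a,b)_2 = -1.
v=∞: 3558882 > 0 and -3 < 0  ⇒  (a,b)_∞ = +1.
v=7: a=7^2·(≡3), b=7^2·(≡1) mod 7; (3|7)=-1, (1|7)=+1; (−1)^{2·2·3}·(-1)^2·(+1)^2 = +1.
v=41: a=41^3·(≡37), b=41^2·(≡30) mod 41; (37|41)=+1, (30|41)=-1; (−1)^{3·2·20}·(+1)^2·(-1)^3 = -1.
v=3: a=3^3·(≡1), b=3^5·(≡2) mod 3; (1|3)=+1, (2|3)=-1; (−1)^{3·5·1}·(+1)^5·(-1)^3 = +1.
Ram(3558882, -3) = {2, 17, 23, 41}; no ℚ_2-point on the conic.

[2, 17, 23, 41]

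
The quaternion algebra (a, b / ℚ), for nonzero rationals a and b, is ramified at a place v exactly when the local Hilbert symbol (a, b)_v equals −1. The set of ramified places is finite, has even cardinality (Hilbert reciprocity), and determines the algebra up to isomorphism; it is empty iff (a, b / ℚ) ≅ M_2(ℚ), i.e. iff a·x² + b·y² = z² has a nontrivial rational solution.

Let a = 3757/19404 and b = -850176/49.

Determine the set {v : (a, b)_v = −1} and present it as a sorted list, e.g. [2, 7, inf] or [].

Mod squares: a ≡ 143, b ≡ -41. Check v ∈ {∞, 2, 3, 7, 11, 13, 17, 41}.
v=41: a=41^0·(≡21), b=41^1·(≡32) mod 41; (21|41)=+1, (32|41)=+1; (−1)^{0·1·20}·(+1)^1·(+1)^0 = +1.
v=∞: 143 > 0 and -41 < 0  ⇒  (a,b)_∞ = +1.
v=13: a=13^1·(≡2), b=13^0·(≡5) mod 13; (2|13)=-1, (5|13)=-1; (−1)^{1·0·6}·(-1)^0·(-1)^1 = -1.
v=17: a=17^2·(≡14), b=17^0·(≡3) mod 17; (14|17)=-1, (3|17)=-1; (−1)^{2·0·8}·(-1)^0·(-1)^2 = +1.
v=2: v_2(a)=-2, v_2(b)=8; units ≡ 7, 7 (mod 8); ε·ε+αω+βω = 1·1+-2·0+8·0 ≡ 1  ⇒  (a,b)_2 = -1.
v=11: a=11^-1·(≡7), b=11^0·(≡5) mod 11; (7|11)=-1, (5|11)=+1; (−1)^{-1·0·5}·(-1)^0·(+1)^-1 = +1.
v=7: a=7^-2·(≡3), b=7^-2·(≡2) mod 7; (3|7)=-1, (2|7)=+1; (−1)^{-2·-2·3}·(-1)^-2·(+1)^-2 = +1.
v=3: a=3^-2·(≡2), b=3^4·(≡1) mod 3; (2|3)=-1, (1|3)=+1; (−1)^{-2·4·1}·(-1)^4·(+1)^-2 = +1.
|Ram(143, -41)| = 2, even; anisotropic at {2, 13}.

[2, 13]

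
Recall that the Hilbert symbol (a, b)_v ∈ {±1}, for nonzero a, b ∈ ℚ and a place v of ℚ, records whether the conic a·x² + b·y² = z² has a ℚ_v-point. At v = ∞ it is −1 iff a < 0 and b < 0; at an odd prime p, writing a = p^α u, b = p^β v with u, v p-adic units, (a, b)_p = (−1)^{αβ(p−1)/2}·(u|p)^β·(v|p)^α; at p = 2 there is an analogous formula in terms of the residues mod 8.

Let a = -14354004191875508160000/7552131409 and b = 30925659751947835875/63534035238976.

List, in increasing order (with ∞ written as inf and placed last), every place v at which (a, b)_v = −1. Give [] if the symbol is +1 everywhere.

(a, b) ≡ (-6006, 715) mod (ℚ^×)²; places V = {2, 3, 5, 7, 11, 13, 17, 19, 29, 43, 47, ∞}.
(a,b)_2: α=9, β=-6; u≡5, v≡3 (mod 8); ε(u)ε(v)=0·1, αω(v)=9·1, βω(u)=-6·1; sum ≡ 1  ⇒  -1.
(a,b)_47: α=-2, u≡31; β=-2, v≡22 (mod 47); (31|47)=-1, (22|47)=-1; sign (−1)^0·-1^-2·-1^-2 = +1.
(a,b)_∞: sgn(-6006)=−, sgn(715)=+, so +1.
(a,b)_11: α=5, u≡9; β=3, v≡8 (mod 11); (9|11)=+1, (8|11)=-1; sign (−1)^1·+1^3·-1^5 = +1.
(a,b)_17: α=0, u≡14; β=-2, v≡15 (mod 17); (14|17)=-1, (15|17)=+1; sign (−1)^0·-1^-2·+1^0 = +1.
(a,b)_7: α=3, u≡3; β=2, v≡1 (mod 7); (3|7)=-1, (1|7)=+1; sign (−1)^0·-1^2·+1^3 = +1.
(a,b)_13: α=5, u≡2; β=3, v≡1 (mod 13); (2|13)=-1, (1|13)=+1; sign (−1)^0·-1^3·+1^5 = -1.
(a,b)_19: α=0, u≡5; β=2, v≡13 (mod 19); (5|19)=+1, (13|19)=-1; sign (−1)^0·+1^2·-1^0 = +1.
(a,b)_3: α=7, u≡2; β=14, v≡1 (mod 3); (2|3)=-1, (1|3)=+1; sign (−1)^0·-1^14·+1^7 = +1.
(a,b)_29: α=0, u≡27; β=-2, v≡27 (mod 29); (27|29)=-1, (27|29)=-1; sign (−1)^0·-1^-2·-1^0 = +1.
(a,b)_5: α=4, u≡1; β=3, v≡2 (mod 5); (1|5)=+1, (2|5)=-1; sign (−1)^0·+1^3·-1^4 = +1.
(a,b)_43: α=-4, u≡41; β=-2, v≡8 (mod 43); (41|43)=+1, (8|43)=-1; sign (−1)^0·+1^-2·-1^-4 = +1.
|Ram(-6006, 715)| = 2, even; anisotropic at {2, 13}.

[2, 13]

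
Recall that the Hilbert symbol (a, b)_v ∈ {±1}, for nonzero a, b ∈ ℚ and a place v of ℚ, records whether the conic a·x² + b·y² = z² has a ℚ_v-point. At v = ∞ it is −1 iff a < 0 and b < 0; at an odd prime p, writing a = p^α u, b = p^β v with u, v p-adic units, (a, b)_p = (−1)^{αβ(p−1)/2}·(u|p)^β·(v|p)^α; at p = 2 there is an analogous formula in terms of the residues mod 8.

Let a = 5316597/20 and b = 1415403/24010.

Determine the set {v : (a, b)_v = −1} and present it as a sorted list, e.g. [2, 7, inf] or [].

[5, 11, 13, 17]

Mod squares: a ≡ 36465, b ≡ 1870. Check v ∈ {∞, 2, 3, 5, 7, 11, 13, 17, 29}.
v=17: a=17^1·(≡3), b=17^1·(≡13) mod 17; (3|17)=-1, (13|17)=+1; (−1)^{1·1·8}·(-1)^1·(+1)^1 = -1.
v=5: a=5^-1·(≡3), b=5^-1·(≡4) mod 5; (3|5)=-1, (4|5)=+1; (−1)^{-1·-1·2}·(-1)^-1·(+1)^-1 = -1.
v=13: a=13^1·(≡4), b=13^0·(≡11) mod 13; (4|13)=+1, (11|13)=-1; (−1)^{1·0·6}·(+1)^0·(-1)^1 = -1.
v=2: v_2(a)=-2, v_2(b)=-1; units ≡ 1, 7 (mod 8); ε·ε+αω+βω = 0·1+-2·0+-1·0 ≡ 0  ⇒  (a,b)_2 = +1.
v=∞: 36465 > 0 and 1870 > 0  ⇒  (a,b)_∞ = +1.
v=7: a=7^0·(≡1), b=7^-4·(≡1) mod 7; (1|7)=+1, (1|7)=+1; (−1)^{0·-4·3}·(+1)^-4·(+1)^0 = +1.
v=11: a=11^1·(≡1), b=11^1·(≡9) mod 11; (1|11)=+1, (9|11)=+1; (−1)^{1·1·5}·(+1)^1·(+1)^1 = -1.
v=3: a=3^7·(≡2), b=3^2·(≡1) mod 3; (2|3)=-1, (1|3)=+1; (−1)^{7·2·1}·(-1)^2·(+1)^7 = +1.
v=29: a=29^0·(≡26), b=29^2·(≡14) mod 29; (26|29)=-1, (14|29)=-1; (−1)^{0·2·14}·(-1)^2·(-1)^0 = +1.
|Ram(36465, 1870)| = 4, even; anisotropic at {5, 11, 13, 17}.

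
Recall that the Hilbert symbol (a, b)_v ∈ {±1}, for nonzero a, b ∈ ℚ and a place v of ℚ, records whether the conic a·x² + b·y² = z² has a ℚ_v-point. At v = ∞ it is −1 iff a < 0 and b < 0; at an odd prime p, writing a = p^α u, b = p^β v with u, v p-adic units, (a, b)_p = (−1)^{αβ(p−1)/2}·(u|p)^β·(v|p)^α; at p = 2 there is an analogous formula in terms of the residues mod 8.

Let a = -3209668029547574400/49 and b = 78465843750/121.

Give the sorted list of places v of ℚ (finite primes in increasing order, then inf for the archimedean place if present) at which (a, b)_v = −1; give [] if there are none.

Mod squares: a ≡ -30643314, b ≡ 102486. Check v ∈ {∞, 2, 3, 5, 7, 11, 13, 19, 23, 29, 31}.
v=7: a=7^-2·(≡6), b=7^2·(≡3) mod 7; (6|7)=-1, (3|7)=-1; (−1)^{-2·2·3}·(-1)^2·(-1)^-2 = +1.
v=23: a=23^1·(≡3), b=23^0·(≡15) mod 23; (3|23)=+1, (15|23)=-1; (−1)^{1·0·11}·(+1)^0·(-1)^1 = -1.
v=11: a=11^0·(≡6), b=11^-2·(≡8) mod 11; (6|11)=-1, (8|11)=-1; (−1)^{0·-2·5}·(-1)^-2·(-1)^0 = +1.
v=3: a=3^5·(≡1), b=3^1·(≡1) mod 3; (1|3)=+1, (1|3)=+1; (−1)^{5·1·1}·(+1)^1·(+1)^5 = -1.
v=29: a=29^3·(≡16), b=29^1·(≡9) mod 29; (16|29)=+1, (9|29)=+1; (−1)^{3·1·14}·(+1)^1·(+1)^3 = +1.
v=5: a=5^2·(≡1), b=5^6·(≡4) mod 5; (1|5)=+1, (4|5)=+1; (−1)^{2·6·2}·(+1)^6·(+1)^2 = +1.
v=2: v_2(a)=7, v_2(b)=1; units ≡ 7, 3 (mod 8); ε·ε+αω+βω = 1·1+7·1+1·0 ≡ 0  ⇒  (a,b)_2 = +1.
v=31: a=31^3·(≡3), b=31^1·(≡4) mod 31; (3|31)=-1, (4|31)=+1; (−1)^{3·1·15}·(-1)^1·(+1)^3 = +1.
v=∞: -30643314 < 0 and 102486 > 0  ⇒  (a,b)_∞ = +1.
v=13: a=13^1·(≡7), b=13^0·(≡2) mod 13; (7|13)=-1, (2|13)=-1; (−1)^{1·0·6}·(-1)^0·(-1)^1 = -1.
v=19: a=19^1·(≡7), b=19^1·(≡16) mod 19; (7|19)=+1, (16|19)=+1; (−1)^{1·1·9}·(+1)^1·(+1)^1 = -1.
|Ram(-30643314, 102486)| = 4, even; anisotropic at {3, 13, 19, 23}.

[3, 13, 19, 23]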